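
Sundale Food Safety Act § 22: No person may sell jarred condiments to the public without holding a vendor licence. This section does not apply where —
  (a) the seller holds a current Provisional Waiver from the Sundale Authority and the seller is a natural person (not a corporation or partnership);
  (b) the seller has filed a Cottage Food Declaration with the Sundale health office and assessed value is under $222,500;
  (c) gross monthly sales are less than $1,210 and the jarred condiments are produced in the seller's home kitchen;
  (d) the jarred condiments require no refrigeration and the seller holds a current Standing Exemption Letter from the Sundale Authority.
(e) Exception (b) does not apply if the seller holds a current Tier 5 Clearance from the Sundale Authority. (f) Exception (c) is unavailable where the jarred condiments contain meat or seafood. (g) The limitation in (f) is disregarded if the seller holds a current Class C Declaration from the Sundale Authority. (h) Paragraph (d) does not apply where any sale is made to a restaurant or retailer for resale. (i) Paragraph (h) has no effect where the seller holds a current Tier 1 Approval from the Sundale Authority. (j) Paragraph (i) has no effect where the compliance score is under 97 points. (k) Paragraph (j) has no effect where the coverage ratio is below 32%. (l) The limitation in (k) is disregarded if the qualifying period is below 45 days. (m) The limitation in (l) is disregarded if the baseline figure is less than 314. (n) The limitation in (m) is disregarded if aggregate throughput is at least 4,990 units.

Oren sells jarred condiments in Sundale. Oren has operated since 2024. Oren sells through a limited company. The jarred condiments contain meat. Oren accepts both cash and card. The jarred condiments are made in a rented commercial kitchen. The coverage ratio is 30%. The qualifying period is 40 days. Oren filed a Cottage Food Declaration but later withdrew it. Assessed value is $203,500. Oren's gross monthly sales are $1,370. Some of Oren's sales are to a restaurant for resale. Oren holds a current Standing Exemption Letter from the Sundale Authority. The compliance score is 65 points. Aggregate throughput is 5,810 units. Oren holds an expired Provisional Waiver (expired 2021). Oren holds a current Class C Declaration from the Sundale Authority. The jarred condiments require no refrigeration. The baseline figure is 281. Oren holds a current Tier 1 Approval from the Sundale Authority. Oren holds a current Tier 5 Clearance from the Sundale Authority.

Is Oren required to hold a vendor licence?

Exception (a) fails — the Provisional Waiver is not current.
Exception (b) fails — the Cottage Food Declaration was withdrawn.
Exception (c) does not apply: gross monthly sales are $1,370, not less than $1,210.
Exception (d) is satisfied on its face — the jarred condiments are shelf-stable; a current Standing Exemption Letter is held. However, paragraphs (h)–(n) must be considered: (h) operates against (d): some sales are to a restaurant for resale. (i) would limit (h) — a current Tier 1 Approval is held — but (j) sets (i) aside: (j) operates against (i): the compliance score is 65 points, under the 97 points limit. (k) would limit (j) — the coverage ratio is 30%, below the 32% limit — but (l) sets (k) aside: (l) applies — the qualifying period is 40 days, below the 45 days limit. (m) is engaged (the baseline figure is 281, less than the 314 limit), but yields to (n): (n) is triggered — aggregate throughput is 5,810 units, meeting the 4,990 units threshold. Exception (d) does not apply.
No exception applies. The general rule governs.

Yes — Oren must hold a vendor licence.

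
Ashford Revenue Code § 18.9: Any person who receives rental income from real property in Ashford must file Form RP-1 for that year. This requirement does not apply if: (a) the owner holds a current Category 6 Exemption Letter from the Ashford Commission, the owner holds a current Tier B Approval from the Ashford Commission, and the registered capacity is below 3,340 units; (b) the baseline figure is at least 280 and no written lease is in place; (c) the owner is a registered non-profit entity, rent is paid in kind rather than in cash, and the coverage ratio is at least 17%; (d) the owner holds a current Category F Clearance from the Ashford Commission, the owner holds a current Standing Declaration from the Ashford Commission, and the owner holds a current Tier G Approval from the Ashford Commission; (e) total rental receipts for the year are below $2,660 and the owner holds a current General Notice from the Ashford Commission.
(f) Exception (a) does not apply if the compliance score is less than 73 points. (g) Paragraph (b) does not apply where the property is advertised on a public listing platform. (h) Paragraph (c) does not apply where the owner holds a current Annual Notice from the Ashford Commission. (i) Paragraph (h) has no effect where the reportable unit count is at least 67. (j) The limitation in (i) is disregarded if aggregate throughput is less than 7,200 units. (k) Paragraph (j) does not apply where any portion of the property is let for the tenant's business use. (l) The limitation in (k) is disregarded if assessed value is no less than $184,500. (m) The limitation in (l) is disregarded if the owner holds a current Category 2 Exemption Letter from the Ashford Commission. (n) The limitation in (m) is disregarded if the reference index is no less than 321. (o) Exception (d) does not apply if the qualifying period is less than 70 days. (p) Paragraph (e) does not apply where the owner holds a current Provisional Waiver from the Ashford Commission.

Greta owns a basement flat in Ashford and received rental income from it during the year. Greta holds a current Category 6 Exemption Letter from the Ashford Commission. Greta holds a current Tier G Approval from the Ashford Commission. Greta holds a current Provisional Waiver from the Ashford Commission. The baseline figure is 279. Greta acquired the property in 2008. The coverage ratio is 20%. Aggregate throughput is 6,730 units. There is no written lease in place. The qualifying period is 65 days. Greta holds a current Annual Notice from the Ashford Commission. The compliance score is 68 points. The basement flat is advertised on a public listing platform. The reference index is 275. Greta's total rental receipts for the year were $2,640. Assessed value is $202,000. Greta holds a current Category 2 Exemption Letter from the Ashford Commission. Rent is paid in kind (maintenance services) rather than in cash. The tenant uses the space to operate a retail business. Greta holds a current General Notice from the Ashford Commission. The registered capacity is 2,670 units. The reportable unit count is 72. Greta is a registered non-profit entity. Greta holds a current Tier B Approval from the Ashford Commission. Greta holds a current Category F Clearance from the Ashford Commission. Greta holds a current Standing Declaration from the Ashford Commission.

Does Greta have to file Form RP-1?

Exception (a)'s conditions are all satisfied: a current Category 6 Exemption Letter is held; a current Tier B Approval is held; the registered capacity is 2,670 units, below the 3,340 units limit. But applying paragraph (f): (f) is triggered — the compliance score is 68 points, less than the 73 points limit. Exception (a) does not apply.
Exception (b) fails — the baseline figure is 279, short of 280.
Exception (c) is satisfied on its face — Greta is a registered non-profit; rent is paid in kind; the coverage ratio is 20%, meeting the 17% threshold. Under paragraphs (h)–(n): (h) would limit (c) — a current Annual Notice is held — but (i) sets (h) aside: (i) operates against (h): the reportable unit count is 72, meeting the 67 threshold. (j) would limit (i) — aggregate throughput is 6,730 units, less than the 7,200 units limit — but (k) sets (j) aside: (k) operates — the space is let for business use. (l) would limit (k) — assessed value is $202,000, meeting the $184,500 threshold — but (m) sets (l) aside: (m) is engaged — a current Category 2 Exemption Letter is held. (n) does not operate here (the reference index is 275, short of 321), so (m) stands. (c) remains available.
Exception (d): a current Category F Clearance is held; a current Standing Declaration is held; a current Tier G Approval is held — every condition holds. Turning to paragraph (o): (o) operates against (d): the qualifying period is 65 days, less than the 70 days limit. (d) is therefore removed.
Exception (e)'s conditions are all satisfied: total rental receipts for the year are $2,640, below the $2,660 limit; a current General Notice is held. Turning to paragraph (p): (p) operates against (e): a current Provisional Waiver is held. So (e) is unavailable.

No — exception (c) applies; Greta is not required to file Form RP-1.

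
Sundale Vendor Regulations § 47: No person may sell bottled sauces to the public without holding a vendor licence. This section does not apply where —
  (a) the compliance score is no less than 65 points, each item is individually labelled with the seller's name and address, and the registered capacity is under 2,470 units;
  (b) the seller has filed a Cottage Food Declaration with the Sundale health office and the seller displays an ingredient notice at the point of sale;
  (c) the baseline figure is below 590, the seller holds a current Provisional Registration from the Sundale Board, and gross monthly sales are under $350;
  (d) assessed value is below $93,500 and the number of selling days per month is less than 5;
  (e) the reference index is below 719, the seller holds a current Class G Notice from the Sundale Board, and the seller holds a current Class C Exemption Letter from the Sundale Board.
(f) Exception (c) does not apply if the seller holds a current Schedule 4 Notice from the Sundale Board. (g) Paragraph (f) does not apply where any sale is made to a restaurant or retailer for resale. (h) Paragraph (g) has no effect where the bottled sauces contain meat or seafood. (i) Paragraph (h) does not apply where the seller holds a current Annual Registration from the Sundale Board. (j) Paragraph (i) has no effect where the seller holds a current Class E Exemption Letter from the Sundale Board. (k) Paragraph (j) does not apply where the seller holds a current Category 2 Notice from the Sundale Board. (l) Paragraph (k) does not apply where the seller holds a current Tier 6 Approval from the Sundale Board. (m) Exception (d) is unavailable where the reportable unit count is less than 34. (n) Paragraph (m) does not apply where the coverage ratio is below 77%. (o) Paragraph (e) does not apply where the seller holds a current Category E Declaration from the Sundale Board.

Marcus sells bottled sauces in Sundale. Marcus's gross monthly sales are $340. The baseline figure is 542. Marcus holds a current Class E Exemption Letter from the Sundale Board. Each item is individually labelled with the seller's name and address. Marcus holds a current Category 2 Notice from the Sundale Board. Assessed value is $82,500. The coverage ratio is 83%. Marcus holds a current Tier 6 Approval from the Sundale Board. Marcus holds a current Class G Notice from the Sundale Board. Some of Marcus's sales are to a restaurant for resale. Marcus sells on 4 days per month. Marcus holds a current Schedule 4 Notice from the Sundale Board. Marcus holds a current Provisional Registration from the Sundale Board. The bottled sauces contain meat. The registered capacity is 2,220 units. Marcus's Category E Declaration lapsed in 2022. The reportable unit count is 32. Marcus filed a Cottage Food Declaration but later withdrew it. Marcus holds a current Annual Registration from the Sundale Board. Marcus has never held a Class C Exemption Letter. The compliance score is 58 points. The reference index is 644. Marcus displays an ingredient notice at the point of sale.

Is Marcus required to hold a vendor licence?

Yes — Marcus must hold a vendor licence.

Exception (a) does not apply: the compliance score is 58 points, short of 65 points.
Exception (b) requires that the seller has filed a Cottage Food Declaration with the Sundale health office; but the Cottage Food Declaration was withdrawn, so (b) is unavailable.
Exception (c) is satisfied on its face — the baseline figure is 542, below the 590 limit; a current Provisional Registration is held; gross monthly sales are $340, under the $350 limit. But: (f) operates against (c): a current Schedule 4 Notice is held. (g) is triggered (some sales are to a restaurant for resale), but yields to (h): (h) is engaged — the bottled sauces contain meat. (i) applies (a current Annual Registration is held), but yields to (j): (j) is engaged — a current Class E Exemption Letter is held. (k) operates (a current Category 2 Notice is held), but is itself disapplied by (l): (l) operates — a current Tier 6 Approval is held. So (c) is unavailable.
Exception (d) is satisfied on its face — assessed value is $82,500, below the $93,500 limit; the number of selling days per month is 4, less than the 5 limit. But: (m) operates against (d): the reportable unit count is 32, less than the 34 limit. (n) is inapplicable (the coverage ratio is 83%, not below 77%), so (m) stands. Exception (d) does not apply.
Exception (e) requires that the seller holds a current Class C Exemption Letter from the Sundale Board; but no current Class C Exemption Letter is held, so (e) is unavailable.
Every exception is unavailable, so the rule governs.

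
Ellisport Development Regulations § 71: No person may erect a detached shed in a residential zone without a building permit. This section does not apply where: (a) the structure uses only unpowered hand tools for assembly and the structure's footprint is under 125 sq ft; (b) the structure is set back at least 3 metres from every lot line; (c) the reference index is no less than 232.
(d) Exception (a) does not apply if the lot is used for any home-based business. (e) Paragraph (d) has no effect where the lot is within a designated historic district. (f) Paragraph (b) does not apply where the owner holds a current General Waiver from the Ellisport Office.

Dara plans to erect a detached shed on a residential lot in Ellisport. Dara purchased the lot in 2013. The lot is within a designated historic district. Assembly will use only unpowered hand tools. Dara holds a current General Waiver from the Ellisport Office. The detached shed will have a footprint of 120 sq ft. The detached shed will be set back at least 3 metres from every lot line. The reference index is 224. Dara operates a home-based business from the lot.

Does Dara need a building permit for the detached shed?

Exception (a): assembly uses only hand tools; the structure's footprint is 120 sq ft, under the 125 sq ft limit — every condition holds. As to paragraphs (d)–(e): (d) would limit (a) — a home-based business operates on the lot — but (e) sets (d) aside: (e) operates — the lot is in a historic district. So (a) applies.
Exception (b): the setback is at least 3 m on every side — every condition holds. Turning to paragraph (f): (f) operates against (b): a current General Waiver is held. So (b) is unavailable.
Exception (c) does not apply: the reference index is 224, short of 232.

No — exception (a) applies; Dara does not need a building permit.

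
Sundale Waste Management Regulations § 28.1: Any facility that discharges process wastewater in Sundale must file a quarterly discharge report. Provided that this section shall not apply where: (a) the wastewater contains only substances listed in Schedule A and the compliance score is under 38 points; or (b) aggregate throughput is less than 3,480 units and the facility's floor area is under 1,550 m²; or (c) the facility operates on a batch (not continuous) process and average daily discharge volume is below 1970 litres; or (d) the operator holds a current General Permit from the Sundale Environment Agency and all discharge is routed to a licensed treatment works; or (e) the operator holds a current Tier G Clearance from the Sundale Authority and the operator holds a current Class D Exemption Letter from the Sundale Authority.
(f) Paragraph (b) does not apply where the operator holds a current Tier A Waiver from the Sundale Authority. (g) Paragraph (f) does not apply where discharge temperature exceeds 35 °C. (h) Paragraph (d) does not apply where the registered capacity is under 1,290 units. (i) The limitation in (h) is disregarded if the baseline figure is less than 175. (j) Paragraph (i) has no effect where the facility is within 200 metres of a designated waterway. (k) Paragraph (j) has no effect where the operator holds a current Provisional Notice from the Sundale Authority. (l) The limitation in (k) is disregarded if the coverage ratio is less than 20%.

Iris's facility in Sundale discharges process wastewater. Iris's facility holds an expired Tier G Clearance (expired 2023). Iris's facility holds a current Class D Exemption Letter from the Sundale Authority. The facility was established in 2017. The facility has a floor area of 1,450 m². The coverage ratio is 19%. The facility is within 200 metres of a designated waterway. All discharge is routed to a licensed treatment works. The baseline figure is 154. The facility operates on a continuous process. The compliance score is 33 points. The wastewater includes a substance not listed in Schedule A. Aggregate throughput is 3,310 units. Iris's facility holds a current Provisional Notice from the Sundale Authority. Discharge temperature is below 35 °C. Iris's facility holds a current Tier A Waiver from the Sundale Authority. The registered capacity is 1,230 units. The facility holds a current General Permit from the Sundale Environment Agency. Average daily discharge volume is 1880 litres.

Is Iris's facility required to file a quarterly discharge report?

Exception (a) requires that the wastewater contains only substances listed in Schedule A; but the wastewater includes a non-Schedule-A substance, so (a) is unavailable.
Exception (b): aggregate throughput is 3,310 units, less than the 3,480 units limit; the facility's floor area is 1,450 m², under the 1,550 m² limit — every condition holds. But: (f) operates — a current Tier A Waiver is held. (g) is not engaged (discharge temperature is below 35 °C), so (f) stands. (b) is therefore removed.
Exception (c) requires that the facility operates on a batch (not continuous) process; but the facility operates on a continuous process, so (c) is unavailable.
Exception (d) is satisfied on its face — a current General Permit is held; discharge is routed to a licensed treatment works. However, paragraphs (h)–(l) must be considered: (h) is triggered — the registered capacity is 1,230 units, under the 1,290 units limit. (i) is engaged (the baseline figure is 154, less than the 175 limit), but yields to (j): (j) applies — the facility is within 200 m of a designated waterway. (k) would limit (j) — a current Provisional Notice is held — but (l) sets (k) aside: (l) operates — the coverage ratio is 19%, less than the 20% limit. So (d) is unavailable.
Exception (e) requires that the operator holds a current Tier G Clearance from the Sundale Authority; but no current Tier G Clearance is held, so (e) is unavailable.
None of the exceptions is available; § 28.1 applies in full.

Yes — Iris's facility must file a quarterly discharge report.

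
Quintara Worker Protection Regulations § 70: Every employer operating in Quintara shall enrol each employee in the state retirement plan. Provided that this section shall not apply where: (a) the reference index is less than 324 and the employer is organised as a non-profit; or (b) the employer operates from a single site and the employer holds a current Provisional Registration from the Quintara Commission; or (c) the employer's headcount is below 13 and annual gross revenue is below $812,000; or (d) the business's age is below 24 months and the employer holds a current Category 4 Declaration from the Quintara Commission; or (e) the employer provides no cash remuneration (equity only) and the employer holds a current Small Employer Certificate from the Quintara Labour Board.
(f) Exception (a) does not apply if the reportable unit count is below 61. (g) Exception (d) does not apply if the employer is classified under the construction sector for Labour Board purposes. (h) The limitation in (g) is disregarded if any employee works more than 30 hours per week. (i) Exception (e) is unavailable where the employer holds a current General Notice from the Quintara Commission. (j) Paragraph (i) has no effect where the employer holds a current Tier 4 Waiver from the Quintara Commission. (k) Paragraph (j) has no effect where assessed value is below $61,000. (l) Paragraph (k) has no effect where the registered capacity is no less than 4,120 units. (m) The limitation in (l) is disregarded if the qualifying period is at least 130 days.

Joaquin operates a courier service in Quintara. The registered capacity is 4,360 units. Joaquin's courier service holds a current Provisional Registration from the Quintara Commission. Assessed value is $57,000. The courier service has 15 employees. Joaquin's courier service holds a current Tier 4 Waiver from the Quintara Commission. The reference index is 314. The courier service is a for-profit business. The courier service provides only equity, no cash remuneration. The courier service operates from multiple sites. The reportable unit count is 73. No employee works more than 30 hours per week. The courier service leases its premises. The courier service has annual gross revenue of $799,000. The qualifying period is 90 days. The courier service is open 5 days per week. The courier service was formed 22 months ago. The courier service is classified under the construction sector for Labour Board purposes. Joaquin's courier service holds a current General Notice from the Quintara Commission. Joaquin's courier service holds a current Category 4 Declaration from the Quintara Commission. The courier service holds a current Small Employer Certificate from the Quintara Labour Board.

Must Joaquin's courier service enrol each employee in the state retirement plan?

Exception (a) does not apply: the employer is for-profit.
Exception (b) fails — the employer operates from multiple sites.
Exception (c) fails — the employer's headcount is 15, not below 13.
Exception (d)'s conditions are all satisfied: the business's age is 22 months, below the 24 months limit; a current Category 4 Declaration is held. But: (g) applies — the courier service is classified under the construction sector. (h), which would lift (g), is not engaged — no employee exceeds 30 hours/week. So (d) is unavailable.
Exception (e): remuneration is equity-only; a current Small Employer Certificate is held — every condition holds. As to paragraphs (i)–(m): (i) would limit (e) — a current General Notice is held — but (j) sets (i) aside: (j) operates against (i): a current Tier 4 Waiver is held. (k) would limit (j) — assessed value is $57,000, below the $61,000 limit — but (l) sets (k) aside: (l) operates against (k): the registered capacity is 4,360 units, meeting the 4,120 units threshold. (m) does not operate here (the qualifying period is 90 days, short of 130 days), so (l) stands. (e) remains available.

No — exception (e) applies; Joaquin's courier service is not required to enrol each employee in the state retirement plan.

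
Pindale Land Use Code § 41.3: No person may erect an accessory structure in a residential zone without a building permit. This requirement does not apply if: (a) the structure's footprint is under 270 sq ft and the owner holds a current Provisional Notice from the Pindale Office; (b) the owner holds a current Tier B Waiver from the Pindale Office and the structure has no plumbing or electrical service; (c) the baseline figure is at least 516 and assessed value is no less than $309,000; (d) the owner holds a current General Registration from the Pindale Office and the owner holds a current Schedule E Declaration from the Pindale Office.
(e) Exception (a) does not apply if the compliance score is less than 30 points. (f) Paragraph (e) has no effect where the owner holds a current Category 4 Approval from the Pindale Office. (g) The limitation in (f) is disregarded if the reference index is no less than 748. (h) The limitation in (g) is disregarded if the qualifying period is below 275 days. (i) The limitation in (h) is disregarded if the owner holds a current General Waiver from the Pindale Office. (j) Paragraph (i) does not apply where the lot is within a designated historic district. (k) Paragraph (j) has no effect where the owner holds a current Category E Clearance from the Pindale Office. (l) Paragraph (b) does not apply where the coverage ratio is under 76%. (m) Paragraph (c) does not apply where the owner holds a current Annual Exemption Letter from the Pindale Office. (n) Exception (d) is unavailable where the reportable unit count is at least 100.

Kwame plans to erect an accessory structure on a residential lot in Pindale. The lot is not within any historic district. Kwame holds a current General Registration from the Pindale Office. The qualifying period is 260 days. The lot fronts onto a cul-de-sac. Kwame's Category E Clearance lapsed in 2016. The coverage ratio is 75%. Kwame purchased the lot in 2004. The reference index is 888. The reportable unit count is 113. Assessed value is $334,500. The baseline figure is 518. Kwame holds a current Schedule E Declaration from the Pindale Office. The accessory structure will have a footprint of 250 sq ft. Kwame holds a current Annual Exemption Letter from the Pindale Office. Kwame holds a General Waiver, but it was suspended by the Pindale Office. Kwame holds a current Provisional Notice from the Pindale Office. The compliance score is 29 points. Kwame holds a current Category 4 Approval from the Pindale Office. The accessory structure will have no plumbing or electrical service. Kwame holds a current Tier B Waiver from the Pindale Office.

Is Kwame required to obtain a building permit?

Exception (a)'s conditions are all satisfied: the structure's footprint is 250 sq ft, under the 270 sq ft limit; a current Provisional Notice is held. Under paragraphs (e)–(k): (e) is engaged (the compliance score is 29 points, less than the 30 points limit), but yields to (f): (f) is triggered — a current Category 4 Approval is held. (g) is engaged (the reference index is 888, meeting the 748 threshold), but is set aside by (h): (h) operates against (g): the qualifying period is 260 days, below the 275 days limit. (i) is inapplicable (there is no General Waiver in force), so (h) stands. Exception (a) stands.
Exception (b): a current Tier B Waiver is held; there is no plumbing or electrical service — every condition holds. Turning to paragraph (l): (l) is triggered — the coverage ratio is 75%, under the 76% limit. (b) is therefore removed.
Exception (c)'s conditions are all satisfied: the baseline figure is 518, meeting the 516 threshold; assessed value is $334,500, meeting the $309,000 threshold. But: (m) applies — a current Annual Exemption Letter is held. Exception (c) does not apply.
Exception (d)'s conditions are all satisfied: a current General Registration is held; a current Schedule E Declaration is held. But: (n) is engaged — the reportable unit count is 113, meeting the 100 threshold. So (d) is unavailable.

No — exception (a) applies; Kwame does not need a building permit.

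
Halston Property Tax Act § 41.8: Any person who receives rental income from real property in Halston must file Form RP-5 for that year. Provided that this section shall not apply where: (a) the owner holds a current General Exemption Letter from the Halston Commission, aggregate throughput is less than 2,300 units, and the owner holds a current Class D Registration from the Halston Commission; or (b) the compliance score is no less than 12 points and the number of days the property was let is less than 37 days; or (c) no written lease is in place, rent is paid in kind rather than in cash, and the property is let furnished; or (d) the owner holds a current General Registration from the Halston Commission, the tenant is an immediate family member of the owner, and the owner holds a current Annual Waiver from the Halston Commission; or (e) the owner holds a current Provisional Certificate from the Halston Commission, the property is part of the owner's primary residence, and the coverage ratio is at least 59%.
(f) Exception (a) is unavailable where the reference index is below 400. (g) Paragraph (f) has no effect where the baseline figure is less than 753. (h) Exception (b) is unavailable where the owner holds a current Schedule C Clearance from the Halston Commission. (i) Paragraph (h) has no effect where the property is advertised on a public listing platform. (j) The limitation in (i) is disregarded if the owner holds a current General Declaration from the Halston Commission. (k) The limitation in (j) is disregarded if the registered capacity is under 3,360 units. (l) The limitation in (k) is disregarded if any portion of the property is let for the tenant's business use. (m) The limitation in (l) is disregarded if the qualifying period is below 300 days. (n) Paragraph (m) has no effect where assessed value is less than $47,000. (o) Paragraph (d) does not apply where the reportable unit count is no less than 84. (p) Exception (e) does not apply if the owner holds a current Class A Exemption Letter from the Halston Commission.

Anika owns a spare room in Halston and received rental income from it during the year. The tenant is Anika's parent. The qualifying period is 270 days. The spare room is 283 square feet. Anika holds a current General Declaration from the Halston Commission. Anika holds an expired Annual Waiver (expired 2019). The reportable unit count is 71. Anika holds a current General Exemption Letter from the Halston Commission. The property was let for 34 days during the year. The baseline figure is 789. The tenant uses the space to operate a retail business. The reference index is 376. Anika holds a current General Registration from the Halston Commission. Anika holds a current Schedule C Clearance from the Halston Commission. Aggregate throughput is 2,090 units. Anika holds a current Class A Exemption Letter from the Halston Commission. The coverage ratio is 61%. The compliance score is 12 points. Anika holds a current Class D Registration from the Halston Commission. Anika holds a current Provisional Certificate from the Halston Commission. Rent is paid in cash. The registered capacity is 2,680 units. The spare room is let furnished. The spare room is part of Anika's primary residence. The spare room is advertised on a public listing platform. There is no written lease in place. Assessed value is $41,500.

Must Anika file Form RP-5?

Yes — Anika must file Form RP-5.

Exception (a) is satisfied on its face — a current General Exemption Letter is held; aggregate throughput is 2,090 units, less than the 2,300 units limit; a current Class D Registration is held. But: (f) is triggered — the reference index is 376, below the 400 limit. (g), which would lift (f), is inapplicable — the baseline figure is 789, not less than 753. (a) is therefore removed.
Exception (b) is satisfied on its face — the compliance score is 12 points, meeting the 12 points threshold; the number of days the property was let is 34 days, less than the 37 days limit. However, paragraphs (h)–(n) must be considered: (h) applies — a current Schedule C Clearance is held. (i) would limit (h) — the property is publicly advertised — but (j) sets (i) aside: (j) operates — a current General Declaration is held. (k) would limit (j) — the registered capacity is 2,680 units, under the 3,360 units limit — but (l) sets (k) aside: (l) operates against (k): the space is let for business use. (m) is triggered (the qualifying period is 270 days, below the 300 days limit), but is displaced by (n): (n) operates against (m): assessed value is $41,500, less than the $47,000 limit. Exception (b) does not apply.
Exception (c) fails — rent is paid in cash.
Exception (d) requires that the owner holds a current Annual Waiver from the Halston Commission; but no current Annual Waiver is held, so (d) is unavailable.
Exception (e): a current Provisional Certificate is held; the spare room is part of the primary residence; the coverage ratio is 61%, meeting the 59% threshold — every condition holds. Turning to paragraph (p): (p) operates against (e): a current Class A Exemption Letter is held. (e) is therefore removed.
No exception displaces § 41.8.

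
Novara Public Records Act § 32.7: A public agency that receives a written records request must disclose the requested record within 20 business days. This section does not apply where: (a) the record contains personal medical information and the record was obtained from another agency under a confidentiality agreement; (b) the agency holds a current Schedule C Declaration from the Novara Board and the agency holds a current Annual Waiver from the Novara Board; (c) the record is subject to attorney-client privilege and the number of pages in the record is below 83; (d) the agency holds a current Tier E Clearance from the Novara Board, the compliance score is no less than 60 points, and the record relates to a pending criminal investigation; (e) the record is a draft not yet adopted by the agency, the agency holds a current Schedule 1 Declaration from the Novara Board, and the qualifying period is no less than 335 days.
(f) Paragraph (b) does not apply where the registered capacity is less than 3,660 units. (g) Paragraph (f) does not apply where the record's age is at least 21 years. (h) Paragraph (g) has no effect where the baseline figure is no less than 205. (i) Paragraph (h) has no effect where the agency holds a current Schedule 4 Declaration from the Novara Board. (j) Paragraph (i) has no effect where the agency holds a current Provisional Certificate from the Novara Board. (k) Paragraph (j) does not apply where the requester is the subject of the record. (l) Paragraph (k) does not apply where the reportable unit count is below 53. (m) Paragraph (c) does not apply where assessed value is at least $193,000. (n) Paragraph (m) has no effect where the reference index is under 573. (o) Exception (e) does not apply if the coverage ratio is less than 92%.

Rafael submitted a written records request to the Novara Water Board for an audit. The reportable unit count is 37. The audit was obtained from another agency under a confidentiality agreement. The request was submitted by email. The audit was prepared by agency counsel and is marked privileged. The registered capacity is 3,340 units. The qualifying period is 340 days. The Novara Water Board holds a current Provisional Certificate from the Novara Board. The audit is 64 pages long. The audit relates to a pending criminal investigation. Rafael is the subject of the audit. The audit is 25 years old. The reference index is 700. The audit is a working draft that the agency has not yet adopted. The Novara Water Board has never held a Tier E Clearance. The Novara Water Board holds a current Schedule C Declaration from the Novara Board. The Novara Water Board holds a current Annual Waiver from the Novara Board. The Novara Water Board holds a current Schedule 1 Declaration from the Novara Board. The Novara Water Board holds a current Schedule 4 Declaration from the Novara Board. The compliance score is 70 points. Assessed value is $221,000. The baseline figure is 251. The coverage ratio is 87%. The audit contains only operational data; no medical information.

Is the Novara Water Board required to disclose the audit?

Exception (a) requires that the record contains personal medical information; but the audit contains only operational data, so (a) is unavailable.
All of (b)'s requirements are met (a current Schedule C Declaration is held; a current Annual Waiver is held). But: (f) operates against (b): the registered capacity is 3,340 units, less than the 3,660 units limit. (g) is engaged (the record's age is 25 years, meeting the 21 years threshold), but yields to (h): (h) is engaged — the baseline figure is 251, meeting the 205 threshold. (i) applies (a current Schedule 4 Declaration is held), but is overridden by (j): (j) operates — a current Provisional Certificate is held. (k) would limit (j) — Rafael is the subject of the audit — but (l) sets (k) aside: (l) operates against (k): the reportable unit count is 37, below the 53 limit. So (b) is unavailable.
Exception (c) is satisfied on its face — the audit is privileged; the number of pages in the record is 64, below the 83 limit. However, paragraphs (m)–(n) must be considered: (m) operates against (c): assessed value is $221,000, meeting the $193,000 threshold. (n), which would lift (m), does not operate here — the reference index is 700, not under 573. So (c) is unavailable.
Exception (d) requires that the agency holds a current Tier E Clearance from the Novara Board; but no current Tier E Clearance is held, so (d) is unavailable.
Exception (e)'s conditions are all satisfied: the audit is an unadopted draft; a current Schedule 1 Declaration is held; the qualifying period is 340 days, meeting the 335 days threshold. But: (o) operates against (e): the coverage ratio is 87%, less than the 92% limit. So (e) is unavailable.
No exception applies. The general rule governs.

Yes — the Novara Water Board must disclose the audit.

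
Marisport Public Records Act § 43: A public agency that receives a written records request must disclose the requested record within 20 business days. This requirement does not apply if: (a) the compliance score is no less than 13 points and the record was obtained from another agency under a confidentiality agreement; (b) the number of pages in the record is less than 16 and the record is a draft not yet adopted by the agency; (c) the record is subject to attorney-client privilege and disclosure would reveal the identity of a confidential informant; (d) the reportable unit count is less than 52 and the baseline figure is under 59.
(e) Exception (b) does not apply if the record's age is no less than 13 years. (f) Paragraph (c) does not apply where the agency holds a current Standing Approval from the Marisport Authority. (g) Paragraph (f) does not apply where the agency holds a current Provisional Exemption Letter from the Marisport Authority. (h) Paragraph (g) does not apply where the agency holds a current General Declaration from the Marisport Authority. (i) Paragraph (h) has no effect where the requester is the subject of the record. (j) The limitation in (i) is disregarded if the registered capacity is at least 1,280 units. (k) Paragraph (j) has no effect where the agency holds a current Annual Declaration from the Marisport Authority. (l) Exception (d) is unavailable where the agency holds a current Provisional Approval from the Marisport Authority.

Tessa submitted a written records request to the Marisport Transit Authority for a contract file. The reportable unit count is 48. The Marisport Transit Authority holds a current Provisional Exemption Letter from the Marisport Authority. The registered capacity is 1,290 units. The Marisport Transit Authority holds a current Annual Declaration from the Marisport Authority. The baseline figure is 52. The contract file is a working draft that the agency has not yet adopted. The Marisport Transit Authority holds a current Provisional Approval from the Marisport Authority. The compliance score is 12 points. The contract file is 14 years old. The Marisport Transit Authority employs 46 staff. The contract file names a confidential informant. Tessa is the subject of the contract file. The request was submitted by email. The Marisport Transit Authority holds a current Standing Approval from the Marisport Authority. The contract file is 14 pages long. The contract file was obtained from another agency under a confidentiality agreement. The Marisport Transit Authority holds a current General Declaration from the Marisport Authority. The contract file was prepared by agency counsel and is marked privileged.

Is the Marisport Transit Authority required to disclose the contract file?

Exception (a) fails — the compliance score is 12 points, short of 13 points.
Exception (b) is satisfied on its face — the number of pages in the record is 14, less than the 16 limit; the contract file is an unadopted draft. But: (e) operates against (b): the record's age is 14 years, meeting the 13 years threshold. (b) is therefore removed.
All of (c)'s requirements are met (the contract file is privileged; the contract file names a confidential informant). Under paragraphs (f)–(k): (f) operates (a current Standing Approval is held), but is set aside by (g): (g) operates against (f): a current Provisional Exemption Letter is held. (h) would limit (g) — a current General Declaration is held — but (i) sets (h) aside: (i) operates against (h): Tessa is the subject of the contract file. (j) is triggered (the registered capacity is 1,290 units, meeting the 1,280 units threshold), but is itself disapplied by (k): (k) applies — a current Annual Declaration is held. So (c) applies.
Exception (d) is satisfied on its face — the reportable unit count is 48, less than the 52 limit; the baseline figure is 52, under the 59 limit. However, paragraph (l) must be considered: (l) operates against (d): a current Provisional Approval is held. (d) is therefore removed.

No — exception (c) applies; the Marisport Transit Authority is not required to disclose the contract file.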